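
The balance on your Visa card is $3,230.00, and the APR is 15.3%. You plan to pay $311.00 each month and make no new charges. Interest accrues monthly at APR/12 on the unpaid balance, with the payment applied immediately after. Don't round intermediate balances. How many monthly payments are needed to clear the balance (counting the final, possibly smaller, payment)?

12 payments

Monthly rate r = 15.3%/12 = 1.275% = 0.01275.
Recurrence: B ← B·(1+r) − $311.00.
Month 1: interest $41.18; balance after payment $2,960.18.
Month 2: interest $37.74; balance after payment $2,686.92.
Closed form: n = −ln(1 − rB₀/P)/ln(1+r) = −ln(0.86758)/ln(1.01275) ≈ 11.212, so the balance reaches zero during payment 12.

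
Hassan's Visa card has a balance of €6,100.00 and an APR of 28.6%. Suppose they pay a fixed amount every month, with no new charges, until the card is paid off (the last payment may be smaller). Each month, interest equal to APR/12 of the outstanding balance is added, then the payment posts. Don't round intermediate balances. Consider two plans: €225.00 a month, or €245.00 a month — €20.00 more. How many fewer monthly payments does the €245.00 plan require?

Monthly rate r = 28.6%/12 = 2.38333% = 0.0238333.
At €225.00/mo: n = ⌈−ln(1 − rB₀/P)/ln(1+r)⌉ = 45 payments (last €24.25); total interest = total paid − €6,100.00 = €3,824.25.
At €245.00/mo: 39 payments (last €51.30); total interest €3,261.30.
Payments saved = 45 − 39 = 6.

6 fewer payments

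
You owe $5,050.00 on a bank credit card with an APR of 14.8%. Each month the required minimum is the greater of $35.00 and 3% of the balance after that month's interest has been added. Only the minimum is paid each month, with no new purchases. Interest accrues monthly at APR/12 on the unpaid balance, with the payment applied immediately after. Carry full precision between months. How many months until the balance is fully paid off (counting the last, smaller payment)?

Monthly rate r = 14.8%/12 = 1.23333% = 0.0123333.
While 3% of the post-interest balance exceeds $35.00, each month B ← (B·(1+r))·(1 − 0.03), i.e. B shrinks by the factor (1+r)·0.97 = 0.98196.
This holds for months 1–82. Entering month 83 the balance is $1,135.28; 3% of the post-interest balance is now below $35.00, so the flat $35.00 minimum applies from here.
From month 83 a fixed $35.00 at rate r clears $1,135.28 in 42 more payments. Total: 82 + 42 = 124 months.

124 months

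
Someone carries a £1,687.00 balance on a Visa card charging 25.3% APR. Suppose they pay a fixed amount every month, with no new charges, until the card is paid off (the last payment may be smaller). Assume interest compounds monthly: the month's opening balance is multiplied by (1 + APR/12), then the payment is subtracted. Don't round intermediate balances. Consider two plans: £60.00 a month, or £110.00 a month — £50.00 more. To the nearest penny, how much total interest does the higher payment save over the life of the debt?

Monthly rate r = 25.3%/12 = 2.10833% = 0.0210833.
At £60.00/mo: n = ⌈−ln(1 − rB₀/P)/ln(1+r)⌉ = 44 payments (last £3.70); total interest = total paid − £1,687.00 = £896.70.
At £110.00/mo: 19 payments (last £79.49); total interest £372.49.
Interest saved = £896.70 − £372.49 = £524.21.

£524.21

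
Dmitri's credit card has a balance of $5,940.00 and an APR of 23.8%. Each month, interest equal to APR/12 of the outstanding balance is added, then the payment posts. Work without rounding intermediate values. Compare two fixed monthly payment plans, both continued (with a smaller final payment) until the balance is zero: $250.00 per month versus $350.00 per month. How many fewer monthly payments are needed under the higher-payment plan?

12 fewer payments

Monthly rate r = 23.8%/12 = 1.98333% = 0.0198333.
At $250.00/mo: n = ⌈−ln(1 − rB₀/P)/ln(1+r)⌉ = 33 payments (last $112.19); total interest = total paid − $5,940.00 = $2,172.19.
At $350.00/mo: 21 payments (last $313.85); total interest $1,373.85.
Payments saved = 33 − 21 = 12.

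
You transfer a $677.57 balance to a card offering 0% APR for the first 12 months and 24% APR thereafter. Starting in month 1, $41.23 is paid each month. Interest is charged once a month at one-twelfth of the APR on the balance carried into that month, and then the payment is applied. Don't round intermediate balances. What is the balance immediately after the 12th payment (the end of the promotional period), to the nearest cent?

Promo months 1–12 at r₀ = 0%/12 = 0; months 13+ at r₁ = 24%/12 = 0.02.
After month 12 (no interest yet): B = $677.57 − 12·$41.23 = $182.81.

$182.81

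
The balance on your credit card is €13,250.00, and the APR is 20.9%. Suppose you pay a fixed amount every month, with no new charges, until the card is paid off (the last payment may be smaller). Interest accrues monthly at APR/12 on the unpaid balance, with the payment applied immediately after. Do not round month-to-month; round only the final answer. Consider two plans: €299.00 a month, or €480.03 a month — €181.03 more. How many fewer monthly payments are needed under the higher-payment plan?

48 fewer payments

Monthly rate r = 20.9%/12 = 1.74167% = 0.0174167.
At €299.00/mo: n = ⌈−ln(1 − rB₀/P)/ln(1+r)⌉ = 86 payments (last €172.05); total interest = total paid − €13,250.00 = €12,337.05.
At €480.03/mo: 38 payments (last €458.51); total interest €4,969.62.
Payments saved = 86 − 38 = 48.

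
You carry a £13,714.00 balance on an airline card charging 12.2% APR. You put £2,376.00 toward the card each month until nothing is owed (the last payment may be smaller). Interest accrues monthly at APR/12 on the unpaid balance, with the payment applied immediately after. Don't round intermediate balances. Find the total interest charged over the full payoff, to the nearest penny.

£490.82

Monthly rate r = 12.2%/12 = 1.01667% = 0.0101667.
Payoff takes n = ⌈−ln(1 − rB₀/P)/ln(1+r)⌉ = ⌈5.978⌉ = 6 payments; the last is £2,324.82.
Total paid = 5·£2,376.00 + £2,324.82 = £14,204.82.
Total interest = total paid − principal = £14,204.82 − £13,714.00 = £490.82.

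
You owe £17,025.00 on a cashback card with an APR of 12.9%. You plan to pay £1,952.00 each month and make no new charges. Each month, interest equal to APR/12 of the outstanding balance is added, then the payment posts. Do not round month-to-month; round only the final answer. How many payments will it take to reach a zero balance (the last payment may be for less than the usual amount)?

10 months

Monthly rate r = 12.9%/12 = 1.075% = 0.01075.
Recurrence: B ← B·(1+r) − £1,952.00.
Month 1: interest £183.02; balance after payment £15,256.02.
Month 2: interest £164.00; balance after payment £13,468.02.
Closed form: n = −ln(1 − rB₀/P)/ln(1+r) = −ln(0.90624)/ln(1.01075) ≈ 9.207, so the balance reaches zero during payment 10.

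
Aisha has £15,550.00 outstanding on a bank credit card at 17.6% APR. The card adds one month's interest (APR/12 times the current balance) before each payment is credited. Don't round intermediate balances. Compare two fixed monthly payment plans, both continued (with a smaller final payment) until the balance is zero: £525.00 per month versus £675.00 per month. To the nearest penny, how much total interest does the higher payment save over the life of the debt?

Monthly rate r = 17.6%/12 = 1.46667% = 0.0146667.
At £525.00/mo: n = ⌈−ln(1 − rB₀/P)/ln(1+r)⌉ = 40 payments (last £74.19); total interest = total paid − £15,550.00 = £4,999.19.
At £675.00/mo: 29 payments (last £215.20); total interest £3,565.20.
Interest saved = £4,999.19 − £3,565.20 = £1,433.99.

£1,433.99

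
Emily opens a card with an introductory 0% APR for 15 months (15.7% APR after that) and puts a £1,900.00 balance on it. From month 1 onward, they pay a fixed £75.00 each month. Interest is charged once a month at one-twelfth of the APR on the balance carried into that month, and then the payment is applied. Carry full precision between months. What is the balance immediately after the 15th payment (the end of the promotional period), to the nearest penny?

£775.00

Promo months 1–15 at r₀ = 0%/12 = 0; months 16+ at r₁ = 15.7%/12 = 0.0130833.
After month 15 (no interest yet): B = £1,900.00 − 15·£75.00 = £775.00.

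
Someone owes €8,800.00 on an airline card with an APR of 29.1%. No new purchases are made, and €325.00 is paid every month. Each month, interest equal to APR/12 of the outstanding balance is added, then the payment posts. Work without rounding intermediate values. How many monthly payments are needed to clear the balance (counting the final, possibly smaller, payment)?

Monthly rate r = 29.1%/12 = 2.425% = 0.02425.
Recurrence: B ← B·(1+r) − €325.00.
Month 1: interest €213.40; balance after payment €8,688.40.
Month 2: interest €210.69; balance after payment €8,574.09.
Closed form: n = −ln(1 − rB₀/P)/ln(1+r) = −ln(0.34338)/ln(1.02425) ≈ 44.611, so the balance reaches zero during payment 45.

45 months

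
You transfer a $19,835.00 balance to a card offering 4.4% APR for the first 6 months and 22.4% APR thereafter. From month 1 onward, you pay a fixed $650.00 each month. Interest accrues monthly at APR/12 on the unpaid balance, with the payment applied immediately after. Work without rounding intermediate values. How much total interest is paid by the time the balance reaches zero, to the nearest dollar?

$6,329

Promo months 1–6 at r₀ = 4.4%/12 = 0.00366667; months 7+ at r₁ = 22.4%/12 = 0.0186667.
After month 6: iterate B ← B·(1+r₀) − $650.00 for 6 months → $16,339.46.
Then at r₁ with $650.00/mo: n₂ = −ln(1 − r₁·B/P)/ln(1+r₁) ≈ 34.25 → 35 more payments.
Total paid = 40·$650.00 + $163.56 = $26,163.56; interest = $26,163.56 − $19,835.00 = $6,328.56.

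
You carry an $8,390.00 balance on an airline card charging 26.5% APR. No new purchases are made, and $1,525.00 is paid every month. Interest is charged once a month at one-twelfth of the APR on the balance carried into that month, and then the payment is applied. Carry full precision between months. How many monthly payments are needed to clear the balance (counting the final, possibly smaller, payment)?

6 months

Monthly rate r = 26.5%/12 = 2.20833% = 0.0220833.
Recurrence: B ← B·(1+r) − $1,525.00.
Month 1: interest $185.28; balance after payment $7,050.28.
Month 2: interest $155.69; balance after payment $5,680.97.
Month 3: interest $125.45; balance after payment $4,281.43.
Month 4: interest $94.55; balance after payment $2,850.98.
Month 5: interest $62.96; balance after payment $1,388.93.
Month 6: interest $30.67; balance after payment $0.00.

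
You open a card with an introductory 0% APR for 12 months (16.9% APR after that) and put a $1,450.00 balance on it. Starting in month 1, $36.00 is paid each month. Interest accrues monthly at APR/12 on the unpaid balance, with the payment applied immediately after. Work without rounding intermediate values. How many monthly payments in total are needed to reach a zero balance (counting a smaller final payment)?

49 payments

Promo months 1–12 at r₀ = 0%/12 = 0; months 13+ at r₁ = 16.9%/12 = 0.0140833.
After month 12 (no interest yet): B = $1,450.00 − 12·$36.00 = $1,018.00.
Then at r₁ with $36.00/mo: n₂ = −ln(1 − r₁·B/P)/ln(1+r₁) ≈ 36.32 → 37 more payments.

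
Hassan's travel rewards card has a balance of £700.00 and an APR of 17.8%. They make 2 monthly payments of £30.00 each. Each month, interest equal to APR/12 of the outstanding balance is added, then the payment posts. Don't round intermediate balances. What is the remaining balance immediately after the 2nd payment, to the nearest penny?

Monthly rate r = 17.8%/12 = 1.48333% = 0.0148333.
Each month: B ← B·(1+r) − £30.00.
Month 1: interest £10.38; balance after payment £680.38.
Month 2: interest £10.09; balance after payment £660.48.

£660.48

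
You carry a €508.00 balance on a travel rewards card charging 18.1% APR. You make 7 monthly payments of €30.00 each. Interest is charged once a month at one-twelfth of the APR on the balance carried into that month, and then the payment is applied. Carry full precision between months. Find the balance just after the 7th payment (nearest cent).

€344.38

Monthly rate r = 18.1%/12 = 1.50833% = 0.0150833.
Each month: B ← B·(1+r) − €30.00.
Month 1: interest €7.66; balance after payment €485.66.
Month 2: interest €7.33; balance after payment €462.99.
Month 3: interest €6.98; balance after payment €439.97.
Month 4: interest €6.64; balance after payment €416.61.
Month 5: interest €6.28; balance after payment €392.89.
Month 6: interest €5.93; balance after payment €368.82.
Month 7: interest €5.56; balance after payment €344.38.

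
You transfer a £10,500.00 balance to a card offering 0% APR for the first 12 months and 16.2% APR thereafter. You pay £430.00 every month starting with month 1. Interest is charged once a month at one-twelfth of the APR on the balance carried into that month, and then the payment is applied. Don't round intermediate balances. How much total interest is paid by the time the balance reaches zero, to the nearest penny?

Promo months 1–12 at r₀ = 0%/12 = 0; months 13+ at r₁ = 16.2%/12 = 0.0135.
After month 12 (no interest yet): B = £10,500.00 − 12·£430.00 = £5,340.00.
Then at r₁ with £430.00/mo: n₂ = −ln(1 − r₁·B/P)/ln(1+r₁) ≈ 13.68 → 14 more payments.
Total paid = 25·£430.00 + £294.92 = £11,044.92; interest = £11,044.92 − £10,500.00 = £544.92.

£544.92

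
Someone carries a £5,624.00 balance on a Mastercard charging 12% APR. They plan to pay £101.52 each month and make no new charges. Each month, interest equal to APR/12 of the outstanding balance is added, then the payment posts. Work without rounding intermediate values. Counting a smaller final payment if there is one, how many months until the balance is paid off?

Monthly rate r = 12%/12 = 1% = 0.01.
Recurrence: B ← B·(1+r) − £101.52.
Month 1: interest £56.24; balance after payment £5,578.72.
Month 2: interest £55.79; balance after payment £5,532.99.
Closed form: n = −ln(1 − rB₀/P)/ln(1+r) = −ln(0.44602)/ln(1.01) ≈ 81.142, so the balance reaches zero during payment 82.

82 months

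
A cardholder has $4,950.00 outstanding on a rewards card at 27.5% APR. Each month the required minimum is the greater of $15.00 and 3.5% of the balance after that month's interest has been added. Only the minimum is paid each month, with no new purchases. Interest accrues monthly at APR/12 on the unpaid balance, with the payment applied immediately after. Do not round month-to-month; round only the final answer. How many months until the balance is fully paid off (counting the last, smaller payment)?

236 months

Monthly rate r = 27.5%/12 = 2.29167% = 0.0229167.
While 3.5% of the post-interest balance exceeds $15.00, each month B ← (B·(1+r))·(1 − 0.035), i.e. B shrinks by the factor (1+r)·0.965 = 0.98711.
This holds for months 1–191. Entering month 192 the balance is $415.73; 3.5% of the post-interest balance is now below $15.00, so the flat $15.00 minimum applies from here.
From month 192 a fixed $15.00 at rate r clears $415.73 in 45 more payments. Total: 191 + 45 = 236 months.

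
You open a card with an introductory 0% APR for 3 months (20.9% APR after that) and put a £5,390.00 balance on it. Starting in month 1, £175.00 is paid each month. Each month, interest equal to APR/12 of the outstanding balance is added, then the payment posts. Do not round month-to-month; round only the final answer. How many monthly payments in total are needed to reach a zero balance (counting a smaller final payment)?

Promo months 1–3 at r₀ = 0%/12 = 0; months 4+ at r₁ = 20.9%/12 = 0.0174167.
After month 3 (no interest yet): B = £5,390.00 − 3·£175.00 = £4,865.00.
Then at r₁ with £175.00/mo: n₂ = −ln(1 − r₁·B/P)/ln(1+r₁) ≈ 38.34 → 39 more payments.

42 months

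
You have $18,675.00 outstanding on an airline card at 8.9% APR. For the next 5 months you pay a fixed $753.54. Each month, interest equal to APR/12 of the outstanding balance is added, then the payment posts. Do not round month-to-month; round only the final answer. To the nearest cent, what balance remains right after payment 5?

$15,553.88

Monthly rate r = 8.9%/12 = 0.741667% = 0.00741667.
Each month: B ← B·(1+r) − $753.54.
Month 1: interest $138.51; balance after payment $18,059.97.
Month 2: interest $133.94; balance after payment $17,440.37.
Month 3: interest $129.35; balance after payment $16,816.18.
Month 4: interest $124.72; balance after payment $16,187.36.
Month 5: interest $120.06; balance after payment $15,553.88.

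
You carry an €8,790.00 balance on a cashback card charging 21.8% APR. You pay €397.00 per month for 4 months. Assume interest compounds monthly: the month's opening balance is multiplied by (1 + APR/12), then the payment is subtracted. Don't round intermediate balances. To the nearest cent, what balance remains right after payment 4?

Monthly rate r = 21.8%/12 = 1.81667% = 0.0181667.
Each month: B ← B·(1+r) − €397.00.
Month 1: interest €159.69; balance after payment €8,552.68.
Month 2: interest €155.37; balance after payment €8,311.06.
Month 3: interest €150.98; balance after payment €8,065.04.
Month 4: interest €146.51; balance after payment €7,814.56.

€7,814.56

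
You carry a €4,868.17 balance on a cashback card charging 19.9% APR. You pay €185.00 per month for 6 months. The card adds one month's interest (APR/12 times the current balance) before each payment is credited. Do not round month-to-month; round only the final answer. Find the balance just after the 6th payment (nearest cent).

Monthly rate r = 19.9%/12 = 1.65833% = 0.0165833.
Each month: B ← B·(1+r) − €185.00.
Month 1: interest €80.73; balance after payment €4,763.90.
Month 2: interest €79.00; balance after payment €4,657.90.
Month 3: interest €77.24; balance after payment €4,550.15.
Month 4: interest €75.46; balance after payment €4,440.60.
Month 5: interest €73.64; balance after payment €4,329.24.
Month 6: interest €71.79; balance after payment €4,216.04.

€4,216.04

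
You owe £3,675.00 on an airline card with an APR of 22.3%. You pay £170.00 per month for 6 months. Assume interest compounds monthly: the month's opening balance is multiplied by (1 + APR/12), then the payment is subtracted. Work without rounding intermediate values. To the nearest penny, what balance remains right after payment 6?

£3,035.70

Monthly rate r = 22.3%/12 = 1.85833% = 0.0185833.
Each month: B ← B·(1+r) − £170.00.
Month 1: interest £68.29; balance after payment £3,573.29.
Month 2: interest £66.40; balance after payment £3,469.70.
Month 3: interest £64.48; balance after payment £3,364.18.
Month 4: interest £62.52; balance after payment £3,256.69.
Month 5: interest £60.52; balance after payment £3,147.21.
Month 6: interest £58.49; balance after payment £3,035.70.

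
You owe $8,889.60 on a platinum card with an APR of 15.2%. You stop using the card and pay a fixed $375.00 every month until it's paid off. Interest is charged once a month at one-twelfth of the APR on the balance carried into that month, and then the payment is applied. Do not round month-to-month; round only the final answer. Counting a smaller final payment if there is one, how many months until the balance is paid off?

29 months

Monthly rate r = 15.2%/12 = 1.26667% = 0.0126667.
Recurrence: B ← B·(1+r) − $375.00.
Month 1: interest $112.60; balance after payment $8,627.20.
Month 2: interest $109.28; balance after payment $8,361.48.
Closed form: n = −ln(1 − rB₀/P)/ln(1+r) = −ln(0.69973)/ln(1.01267) ≈ 28.367, so the balance reaches zero during payment 29.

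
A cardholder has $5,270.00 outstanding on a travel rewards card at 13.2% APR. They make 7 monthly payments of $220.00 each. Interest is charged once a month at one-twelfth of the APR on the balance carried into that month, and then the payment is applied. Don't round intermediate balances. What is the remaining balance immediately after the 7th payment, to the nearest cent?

Monthly rate r = 13.2%/12 = 1.1% = 0.011.
Each month: B ← B·(1+r) − $220.00.
Month 1: interest $57.97; balance after payment $5,107.97.
Month 2: interest $56.19; balance after payment $4,944.16.
Month 3: interest $54.39; balance after payment $4,778.54.
Month 4: interest $52.56; balance after payment $4,611.11.
Month 5: interest $50.72; balance after payment $4,441.83.
Month 6: interest $48.86; balance after payment $4,270.69.
Month 7: interest $46.98; balance after payment $4,097.67.

$4,097.67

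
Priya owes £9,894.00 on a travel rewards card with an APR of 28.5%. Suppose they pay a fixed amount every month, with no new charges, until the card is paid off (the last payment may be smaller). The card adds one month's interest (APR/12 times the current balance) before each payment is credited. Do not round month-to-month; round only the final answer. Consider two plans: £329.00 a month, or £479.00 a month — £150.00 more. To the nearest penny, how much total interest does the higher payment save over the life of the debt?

Monthly rate r = 28.5%/12 = 2.375% = 0.02375.
At £329.00/mo: n = ⌈−ln(1 − rB₀/P)/ln(1+r)⌉ = 54 payments (last £120.62); total interest = total paid − £9,894.00 = £7,663.62.
At £479.00/mo: 29 payments (last £352.80); total interest £3,870.80.
Interest saved = £7,663.62 − £3,870.80 = £3,792.82.

£3,792.82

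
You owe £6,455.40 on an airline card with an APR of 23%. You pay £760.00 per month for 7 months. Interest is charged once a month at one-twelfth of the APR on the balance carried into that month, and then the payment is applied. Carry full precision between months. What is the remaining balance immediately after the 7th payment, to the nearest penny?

Monthly rate r = 23%/12 = 1.91667% = 0.0191667.
Each month: B ← B·(1+r) − £760.00.
Month 1: interest £123.73; balance after payment £5,819.13.
Month 2: interest £111.53; balance after payment £5,170.66.
Month 3: interest £99.10; balance after payment £4,509.77.
Month 4: interest £86.44; balance after payment £3,836.20.
Month 5: interest £73.53; balance after payment £3,149.73.
Month 6: interest £60.37; balance after payment £2,450.10.
Month 7: interest £46.96; balance after payment £1,737.06.

£1,737.06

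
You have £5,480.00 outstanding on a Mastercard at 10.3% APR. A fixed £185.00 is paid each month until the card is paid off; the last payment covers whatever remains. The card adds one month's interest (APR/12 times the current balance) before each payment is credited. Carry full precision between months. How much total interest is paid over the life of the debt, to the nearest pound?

£870

Monthly rate r = 10.3%/12 = 0.858333% = 0.00858333.
Payoff takes n = ⌈−ln(1 − rB₀/P)/ln(1+r)⌉ = ⌈34.325⌉ = 35 payments; the last is £60.35.
Total paid = 34·£185.00 + £60.35 = £6,350.35.
Total interest = total paid − principal = £6,350.35 − £5,480.00 = £870.35.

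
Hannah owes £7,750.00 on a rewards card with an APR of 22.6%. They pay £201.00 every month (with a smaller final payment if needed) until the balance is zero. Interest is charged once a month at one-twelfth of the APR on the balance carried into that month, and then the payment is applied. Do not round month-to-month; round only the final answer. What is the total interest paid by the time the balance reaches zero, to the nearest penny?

Monthly rate r = 22.6%/12 = 1.88333% = 0.0188333.
Payoff takes n = ⌈−ln(1 − rB₀/P)/ln(1+r)⌉ = ⌈69.418⌉ = 70 payments; the last is £84.48.
Total paid = 69·£201.00 + £84.48 = £13,953.48.
Total interest = total paid − principal = £13,953.48 − £7,750.00 = £6,203.48.

£6,203.48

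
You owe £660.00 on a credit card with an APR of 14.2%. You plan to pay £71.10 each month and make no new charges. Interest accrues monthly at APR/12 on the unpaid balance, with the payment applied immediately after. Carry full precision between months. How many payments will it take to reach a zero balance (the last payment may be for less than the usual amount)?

Monthly rate r = 14.2%/12 = 1.18333% = 0.0118333.
Recurrence: B ← B·(1+r) − £71.10.
Month 1: interest £7.81; balance after payment £596.71.
Month 2: interest £7.06; balance after payment £532.67.
Closed form: n = −ln(1 − rB₀/P)/ln(1+r) = −ln(0.89015)/ln(1.01183) ≈ 9.891, so the balance reaches zero during payment 10.

10 months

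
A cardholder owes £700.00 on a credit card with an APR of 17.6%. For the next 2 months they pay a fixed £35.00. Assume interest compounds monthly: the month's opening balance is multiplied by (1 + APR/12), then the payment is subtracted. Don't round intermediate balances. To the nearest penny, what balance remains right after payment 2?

Monthly rate r = 17.6%/12 = 1.46667% = 0.0146667.
Each month: B ← B·(1+r) − £35.00.
Month 1: interest £10.27; balance after payment £675.27.
Month 2: interest £9.90; balance after payment £650.17.

£650.17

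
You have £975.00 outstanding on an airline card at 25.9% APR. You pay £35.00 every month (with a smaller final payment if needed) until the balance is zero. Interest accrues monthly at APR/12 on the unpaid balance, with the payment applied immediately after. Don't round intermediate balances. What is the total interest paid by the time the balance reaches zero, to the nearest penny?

£532.01

Monthly rate r = 25.9%/12 = 2.15833% = 0.0215833.
Payoff takes n = ⌈−ln(1 − rB₀/P)/ln(1+r)⌉ = ⌈43.057⌉ = 44 payments; the last is £2.01.
Total paid = 43·£35.00 + £2.01 = £1,507.01.
Total interest = total paid − principal = £1,507.01 − £975.00 = £532.01.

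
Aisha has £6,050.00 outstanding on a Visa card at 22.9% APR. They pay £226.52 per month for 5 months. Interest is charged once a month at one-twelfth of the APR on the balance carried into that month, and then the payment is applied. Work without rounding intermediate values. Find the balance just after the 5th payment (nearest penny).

£5,473.07

Monthly rate r = 22.9%/12 = 1.90833% = 0.0190833.
Each month: B ← B·(1+r) − £226.52.
Month 1: interest £115.45; balance after payment £5,938.93.
Month 2: interest £113.33; balance after payment £5,825.75.
Month 3: interest £111.17; balance after payment £5,710.40.
Month 4: interest £108.97; balance after payment £5,592.86.
Month 5: interest £106.73; balance after payment £5,473.07.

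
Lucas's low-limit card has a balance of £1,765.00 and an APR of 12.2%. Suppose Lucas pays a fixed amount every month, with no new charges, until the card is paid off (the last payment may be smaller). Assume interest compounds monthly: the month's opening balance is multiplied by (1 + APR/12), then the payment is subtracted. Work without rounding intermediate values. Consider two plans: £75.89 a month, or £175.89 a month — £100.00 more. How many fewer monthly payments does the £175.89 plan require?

Monthly rate r = 12.2%/12 = 1.01667% = 0.0101667.
At £75.89/mo: n = ⌈−ln(1 − rB₀/P)/ln(1+r)⌉ = 27 payments (last £50.93); total interest = total paid − £1,765.00 = £259.07.
At £175.89/mo: 11 payments (last £112.42); total interest £106.32.
Payments saved = 27 − 11 = 16.

16 fewer payments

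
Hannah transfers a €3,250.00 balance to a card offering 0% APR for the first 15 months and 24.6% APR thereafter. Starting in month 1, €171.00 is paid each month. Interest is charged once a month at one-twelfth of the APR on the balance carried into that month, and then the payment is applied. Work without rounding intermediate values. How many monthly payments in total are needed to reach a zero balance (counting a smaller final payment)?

20 months

Promo months 1–15 at r₀ = 0%/12 = 0; months 16+ at r₁ = 24.6%/12 = 0.0205.
After month 15 (no interest yet): B = €3,250.00 − 15·€171.00 = €685.00.
Then at r₁ with €171.00/mo: n₂ = −ln(1 − r₁·B/P)/ln(1+r₁) ≈ 4.22 → 5 more payments.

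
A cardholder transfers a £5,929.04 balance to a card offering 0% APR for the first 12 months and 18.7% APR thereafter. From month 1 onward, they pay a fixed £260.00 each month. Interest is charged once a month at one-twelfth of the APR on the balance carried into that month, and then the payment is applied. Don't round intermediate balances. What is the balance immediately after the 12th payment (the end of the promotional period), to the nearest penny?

Promo months 1–12 at r₀ = 0%/12 = 0; months 13+ at r₁ = 18.7%/12 = 0.0155833.
After month 12 (no interest yet): B = £5,929.04 − 12·£260.00 = £2,809.04.

£2,809.04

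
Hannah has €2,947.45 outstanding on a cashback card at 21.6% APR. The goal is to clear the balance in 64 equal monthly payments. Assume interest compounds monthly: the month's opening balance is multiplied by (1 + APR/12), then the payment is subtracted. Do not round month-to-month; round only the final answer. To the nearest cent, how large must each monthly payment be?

€77.94

Monthly rate r = 21.6%/12 = 1.8% = 0.018.
Level-payment amortization: P = B₀·r / (1 − (1+r)^(−n)) = 2947.45·0.018 / (1 − 1.018^(−64)).
Denominator 1 − (1+r)^(−64) = 0.680741692.
P = 53.0541 / 0.680741692 ≈ 77.94.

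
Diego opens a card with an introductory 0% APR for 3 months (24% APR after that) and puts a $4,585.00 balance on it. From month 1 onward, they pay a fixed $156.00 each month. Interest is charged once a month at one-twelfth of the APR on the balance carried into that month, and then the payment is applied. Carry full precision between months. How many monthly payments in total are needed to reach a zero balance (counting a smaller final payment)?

41 payments

Promo months 1–3 at r₀ = 0%/12 = 0; months 4+ at r₁ = 24%/12 = 0.02.
After month 3 (no interest yet): B = $4,585.00 − 3·$156.00 = $4,117.00.
Then at r₁ with $156.00/mo: n₂ = −ln(1 − r₁·B/P)/ln(1+r₁) ≈ 37.89 → 38 more payments.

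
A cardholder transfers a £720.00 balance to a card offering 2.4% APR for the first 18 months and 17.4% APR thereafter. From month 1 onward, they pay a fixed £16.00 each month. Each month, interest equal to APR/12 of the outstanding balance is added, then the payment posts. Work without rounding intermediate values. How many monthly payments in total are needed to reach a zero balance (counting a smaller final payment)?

55 months

Promo months 1–18 at r₀ = 2.4%/12 = 0.002; months 19+ at r₁ = 17.4%/12 = 0.0145.
After month 18: iterate B ← B·(1+r₀) − £16.00 for 18 months → £453.42.
Then at r₁ with £16.00/mo: n₂ = −ln(1 − r₁·B/P)/ln(1+r₁) ≈ 36.76 → 37 more payments.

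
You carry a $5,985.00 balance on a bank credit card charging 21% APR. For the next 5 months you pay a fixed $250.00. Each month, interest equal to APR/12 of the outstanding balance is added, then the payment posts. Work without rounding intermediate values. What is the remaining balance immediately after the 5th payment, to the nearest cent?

$5,232.82

Monthly rate r = 21%/12 = 1.75% = 0.0175.
Each month: B ← B·(1+r) − $250.00.
Month 1: interest $104.74; balance after payment $5,839.74.
Month 2: interest $102.20; balance after payment $5,691.93.
Month 3: interest $99.61; balance after payment $5,541.54.
Month 4: interest $96.98; balance after payment $5,388.52.
Month 5: interest $94.30; balance after payment $5,232.82.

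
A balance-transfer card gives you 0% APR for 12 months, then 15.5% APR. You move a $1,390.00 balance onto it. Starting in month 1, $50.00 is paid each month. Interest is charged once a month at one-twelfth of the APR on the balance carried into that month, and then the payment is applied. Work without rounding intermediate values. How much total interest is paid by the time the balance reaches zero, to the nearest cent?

$99.34

Promo months 1–12 at r₀ = 0%/12 = 0; months 13+ at r₁ = 15.5%/12 = 0.0129167.
After month 12 (no interest yet): B = $1,390.00 − 12·$50.00 = $790.00.
Then at r₁ with $50.00/mo: n₂ = −ln(1 − r₁·B/P)/ln(1+r₁) ≈ 17.79 → 18 more payments.
Total paid = 29·$50.00 + $39.34 = $1,489.34; interest = $1,489.34 − $1,390.00 = $99.34.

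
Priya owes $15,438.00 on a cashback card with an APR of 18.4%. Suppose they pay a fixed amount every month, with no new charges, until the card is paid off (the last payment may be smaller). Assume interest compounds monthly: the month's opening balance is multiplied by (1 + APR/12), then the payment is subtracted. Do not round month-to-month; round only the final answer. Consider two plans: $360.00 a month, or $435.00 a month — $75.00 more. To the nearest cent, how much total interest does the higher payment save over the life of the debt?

$2,893.05

Monthly rate r = 18.4%/12 = 1.53333% = 0.0153333.
At $360.00/mo: n = ⌈−ln(1 − rB₀/P)/ln(1+r)⌉ = 71 payments (last $152.69); total interest = total paid − $15,438.00 = $9,914.69.
At $435.00/mo: 52 payments (last $274.64); total interest $7,021.64.
Interest saved = $9,914.69 − $7,021.64 = $2,893.05.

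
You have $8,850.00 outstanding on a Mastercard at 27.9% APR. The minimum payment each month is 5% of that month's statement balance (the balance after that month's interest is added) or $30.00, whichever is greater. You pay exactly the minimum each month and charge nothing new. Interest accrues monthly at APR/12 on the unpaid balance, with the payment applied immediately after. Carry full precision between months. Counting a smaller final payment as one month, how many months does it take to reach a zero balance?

Monthly rate r = 27.9%/12 = 2.325% = 0.02325.
While 5% of the post-interest balance exceeds $30.00, each month B ← (B·(1+r))·(1 − 0.05), i.e. B shrinks by the factor (1+r)·0.95 = 0.97209.
This holds for months 1–96. Entering month 97 the balance is $584.33; 5% of the post-interest balance is now below $30.00, so the flat $30.00 minimum applies from here.
From month 97 a fixed $30.00 at rate r clears $584.33 in 27 more payments. Total: 96 + 27 = 123 months.

123 months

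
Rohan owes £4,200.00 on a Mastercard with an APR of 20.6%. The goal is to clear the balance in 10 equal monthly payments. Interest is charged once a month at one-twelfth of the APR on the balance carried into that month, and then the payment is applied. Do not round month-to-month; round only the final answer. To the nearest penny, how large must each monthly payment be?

£460.67

Monthly rate r = 20.6%/12 = 1.71667% = 0.0171667.
Level-payment amortization: P = B₀·r / (1 − (1+r)^(−n)) = 4200.00·0.0171667 / (1 − 1.01717^(−10)).
Denominator 1 − (1+r)^(−10) = 0.156512202.
P = 72.1 / 0.156512202 ≈ 460.67.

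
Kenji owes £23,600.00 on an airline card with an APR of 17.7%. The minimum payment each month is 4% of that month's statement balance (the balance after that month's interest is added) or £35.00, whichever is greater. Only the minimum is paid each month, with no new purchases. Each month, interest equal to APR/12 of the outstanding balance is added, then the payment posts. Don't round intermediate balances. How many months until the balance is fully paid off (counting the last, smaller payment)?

Monthly rate r = 17.7%/12 = 1.475% = 0.01475.
While 4% of the post-interest balance exceeds £35.00, each month B ← (B·(1+r))·(1 − 0.04), i.e. B shrinks by the factor (1+r)·0.96 = 0.97416.
This holds for months 1–127. Entering month 128 the balance is £849.10; 4% of the post-interest balance is now below £35.00, so the flat £35.00 minimum applies from here.
From month 128 a fixed £35.00 at rate r clears £849.10 in 31 more payments. Total: 127 + 31 = 158 months.

158 months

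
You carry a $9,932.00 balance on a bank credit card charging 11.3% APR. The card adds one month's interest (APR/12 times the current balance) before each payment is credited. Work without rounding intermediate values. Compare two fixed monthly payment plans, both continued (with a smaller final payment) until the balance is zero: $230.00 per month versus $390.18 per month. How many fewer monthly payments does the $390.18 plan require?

Monthly rate r = 11.3%/12 = 0.941667% = 0.00941667.
At $230.00/mo: n = ⌈−ln(1 − rB₀/P)/ln(1+r)⌉ = 56 payments (last $158.62); total interest = total paid − $9,932.00 = $2,876.62.
At $390.18/mo: 30 payments (last $93.47); total interest $1,476.69.
Payments saved = 56 − 30 = 26.

26 fewer payments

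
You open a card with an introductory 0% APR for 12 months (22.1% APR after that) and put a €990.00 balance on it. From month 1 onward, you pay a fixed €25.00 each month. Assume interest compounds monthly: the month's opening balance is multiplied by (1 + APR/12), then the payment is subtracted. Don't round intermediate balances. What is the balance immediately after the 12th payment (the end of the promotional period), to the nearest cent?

Promo months 1–12 at r₀ = 0%/12 = 0; months 13+ at r₁ = 22.1%/12 = 0.0184167.
After month 12 (no interest yet): B = €990.00 − 12·€25.00 = €690.00.

€690.00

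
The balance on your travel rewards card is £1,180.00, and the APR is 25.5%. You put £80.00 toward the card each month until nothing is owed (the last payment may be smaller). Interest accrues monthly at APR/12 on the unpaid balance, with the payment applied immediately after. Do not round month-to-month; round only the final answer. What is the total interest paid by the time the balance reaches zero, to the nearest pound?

£251

Monthly rate r = 25.5%/12 = 2.125% = 0.02125.
Payoff takes n = ⌈−ln(1 − rB₀/P)/ln(1+r)⌉ = ⌈17.884⌉ = 18 payments; the last is £70.82.
Total paid = 17·£80.00 + £70.82 = £1,430.82.
Total interest = total paid − principal = £1,430.82 − £1,180.00 = £250.82.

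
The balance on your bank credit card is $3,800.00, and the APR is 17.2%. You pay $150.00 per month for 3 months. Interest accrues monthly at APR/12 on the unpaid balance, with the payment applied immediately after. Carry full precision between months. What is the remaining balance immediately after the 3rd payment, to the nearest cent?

Monthly rate r = 17.2%/12 = 1.43333% = 0.0143333.
Each month: B ← B·(1+r) − $150.00.
Month 1: interest $54.47; balance after payment $3,704.47.
Month 2: interest $53.10; balance after payment $3,607.56.
Month 3: interest $51.71; balance after payment $3,509.27.

$3,509.27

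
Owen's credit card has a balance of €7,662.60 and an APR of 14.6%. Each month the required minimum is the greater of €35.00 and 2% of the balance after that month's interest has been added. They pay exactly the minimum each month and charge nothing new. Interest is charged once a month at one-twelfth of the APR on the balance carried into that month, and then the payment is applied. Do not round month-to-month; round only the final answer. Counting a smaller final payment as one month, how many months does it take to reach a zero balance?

Monthly rate r = 14.6%/12 = 1.21667% = 0.0121667.
While 2% of the post-interest balance exceeds €35.00, each month B ← (B·(1+r))·(1 − 0.02), i.e. B shrinks by the factor (1+r)·0.98 = 0.99192.
This holds for months 1–184. Entering month 185 the balance is €1,723.25; 2% of the post-interest balance is now below €35.00, so the flat €35.00 minimum applies from here.
From month 185 a fixed €35.00 at rate r clears €1,723.25 in 76 more payments. Total: 184 + 76 = 260 months.

260 months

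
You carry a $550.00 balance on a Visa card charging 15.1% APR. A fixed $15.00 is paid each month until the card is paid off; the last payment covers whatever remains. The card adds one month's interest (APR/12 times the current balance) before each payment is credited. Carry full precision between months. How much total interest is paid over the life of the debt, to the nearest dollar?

$192

Monthly rate r = 15.1%/12 = 1.25833% = 0.0125833.
Payoff takes n = ⌈−ln(1 − rB₀/P)/ln(1+r)⌉ = ⌈49.482⌉ = 50 payments; the last is $7.25.
Total paid = 49·$15.00 + $7.25 = $742.25.
Total interest = total paid − principal = $742.25 − $550.00 = $192.25.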